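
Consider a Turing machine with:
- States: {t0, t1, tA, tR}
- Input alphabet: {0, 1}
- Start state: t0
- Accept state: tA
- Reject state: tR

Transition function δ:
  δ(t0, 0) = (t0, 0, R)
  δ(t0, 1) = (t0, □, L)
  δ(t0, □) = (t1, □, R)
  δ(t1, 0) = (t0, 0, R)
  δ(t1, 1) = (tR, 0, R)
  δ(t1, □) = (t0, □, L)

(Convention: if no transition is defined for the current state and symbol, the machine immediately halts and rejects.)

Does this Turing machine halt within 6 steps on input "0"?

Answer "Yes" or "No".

Execution trace:
Initial: [t0]0
Step 1: δ(t0, 0) = (t0, 0, R) → 0[t0]□
Step 2: δ(t0, □) = (t1, □, R) → 0□[t1]□
Step 3: δ(t1, □) = (t0, □, L) → 0[t0]□□
Step 4: δ(t0, □) = (t1, □, R) → 0□[t1]□
Step 5: δ(t1, □) = (t0, □, L) → 0[t0]□□
Step 6: δ(t0, □) = (t1, □, R) → 0□[t1]□

The machine has not reached a halting state after 6 steps.
The machine did not halt within the 6-step bound.

Answer: No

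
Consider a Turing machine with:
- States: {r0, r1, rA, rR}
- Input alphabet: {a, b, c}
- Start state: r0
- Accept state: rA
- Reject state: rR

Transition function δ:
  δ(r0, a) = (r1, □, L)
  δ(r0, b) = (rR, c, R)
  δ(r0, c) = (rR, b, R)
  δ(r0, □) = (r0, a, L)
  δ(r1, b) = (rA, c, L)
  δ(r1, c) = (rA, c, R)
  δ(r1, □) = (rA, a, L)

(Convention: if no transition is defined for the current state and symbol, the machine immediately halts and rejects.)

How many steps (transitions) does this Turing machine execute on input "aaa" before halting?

Execution trace:
Initial: [r0]aaa
Step 1: δ(r0, a) = (r1, □, L) → [r1]□□aa
Step 2: δ(r1, □) = (rA, a, L) → [rA]□a□aa

The machine reaches the accept state rA and halts.

The machine executed 2 steps before halting.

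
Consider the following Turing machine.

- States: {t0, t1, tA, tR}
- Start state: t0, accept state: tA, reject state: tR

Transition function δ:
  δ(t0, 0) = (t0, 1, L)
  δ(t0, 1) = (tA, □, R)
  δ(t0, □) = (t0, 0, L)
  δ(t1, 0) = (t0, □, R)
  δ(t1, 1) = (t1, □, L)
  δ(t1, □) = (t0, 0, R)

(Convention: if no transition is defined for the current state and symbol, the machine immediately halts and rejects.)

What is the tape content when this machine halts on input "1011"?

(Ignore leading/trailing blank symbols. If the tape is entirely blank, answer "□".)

Execution trace:
Initial: [t0]1011
Step 1: δ(t0, 1) = (tA, □, R) → □[tA]011

The machine reaches the accept state tA and halts.

Final tape (ignoring leading/trailing blanks): 011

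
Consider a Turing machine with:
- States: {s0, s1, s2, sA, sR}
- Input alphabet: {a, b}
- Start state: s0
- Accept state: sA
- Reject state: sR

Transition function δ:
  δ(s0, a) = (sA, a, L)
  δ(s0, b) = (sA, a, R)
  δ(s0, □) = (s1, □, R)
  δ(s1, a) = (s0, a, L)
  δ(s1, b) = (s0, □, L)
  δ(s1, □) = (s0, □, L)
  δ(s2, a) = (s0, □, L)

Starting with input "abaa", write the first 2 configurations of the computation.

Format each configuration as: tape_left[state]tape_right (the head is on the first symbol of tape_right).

Transitions applied:
Step 1: δ(s0, a) = (sA, a, L)

The first 2 configurations are:
[s0]abaa ⊢ [sA]□abaa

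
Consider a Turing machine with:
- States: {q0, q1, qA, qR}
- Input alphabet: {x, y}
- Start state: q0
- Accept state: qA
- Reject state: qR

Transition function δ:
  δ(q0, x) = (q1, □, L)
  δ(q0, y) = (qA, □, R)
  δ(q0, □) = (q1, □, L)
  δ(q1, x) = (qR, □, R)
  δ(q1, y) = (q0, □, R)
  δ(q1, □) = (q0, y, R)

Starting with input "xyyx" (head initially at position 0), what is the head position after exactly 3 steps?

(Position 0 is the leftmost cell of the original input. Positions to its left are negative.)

Execution trace (head position shown):
Step 0: [q0]xyyx  (head at position 0)
Step 1: move left → [q1]□□yyx  (head at position -1)
Step 2: move right → y[q0]□yyx  (head at position 0)
Step 3: move left → [q1]y□yyx  (head at position -1)

After 3 steps, the head is at position -1.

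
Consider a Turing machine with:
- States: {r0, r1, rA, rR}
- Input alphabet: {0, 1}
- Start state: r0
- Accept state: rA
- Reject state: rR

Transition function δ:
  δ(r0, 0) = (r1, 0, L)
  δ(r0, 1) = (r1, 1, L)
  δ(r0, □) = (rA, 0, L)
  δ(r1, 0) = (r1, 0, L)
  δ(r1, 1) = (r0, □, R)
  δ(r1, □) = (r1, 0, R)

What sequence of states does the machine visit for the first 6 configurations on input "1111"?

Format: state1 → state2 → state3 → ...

Execution trace:
Initial: [r0]1111
Step 1: δ(r0, 1) = (r1, 1, L) → [r1]□1111
Step 2: δ(r1, □) = (r1, 0, R) → 0[r1]1111
Step 3: δ(r1, 1) = (r0, □, R) → 0□[r0]111
Step 4: δ(r0, 1) = (r1, 1, L) → 0[r1]□111
Step 5: δ(r1, □) = (r1, 0, R) → 00[r1]111

State sequence: r0 → r1 → r1 → r0 → r1 → r1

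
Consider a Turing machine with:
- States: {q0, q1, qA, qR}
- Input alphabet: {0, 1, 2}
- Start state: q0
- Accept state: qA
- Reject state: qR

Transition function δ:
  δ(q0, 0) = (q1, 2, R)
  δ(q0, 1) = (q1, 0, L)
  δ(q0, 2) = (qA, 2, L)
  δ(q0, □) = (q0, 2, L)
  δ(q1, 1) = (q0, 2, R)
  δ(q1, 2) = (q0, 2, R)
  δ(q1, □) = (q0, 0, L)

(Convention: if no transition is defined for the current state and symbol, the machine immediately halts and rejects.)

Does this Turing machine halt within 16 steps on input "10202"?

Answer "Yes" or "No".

Execution trace:
Initial: [q0]10202
Step 1: δ(q0, 1) = (q1, 0, L) → [q1]□00202
Step 2: δ(q1, □) = (q0, 0, L) → [q0]□000202
Step 3: δ(q0, □) = (q0, 2, L) → [q0]□2000202
Step 4: δ(q0, □) = (q0, 2, L) → [q0]□22000202
Step 5: δ(q0, □) = (q0, 2, L) → [q0]□222000202
Step 6: δ(q0, □) = (q0, 2, L) → [q0]□2222000202
Step 7: δ(q0, □) = (q0, 2, L) → [q0]□22222000202
Step 8: δ(q0, □) = (q0, 2, L) → [q0]□222222000202
Step 9: δ(q0, □) = (q0, 2, L) → [q0]□2222222000202
Step 10: δ(q0, □) = (q0, 2, L) → [q0]□22222222000202
Step 11: δ(q0, □) = (q0, 2, L) → [q0]□222222222000202
Step 12: δ(q0, □) = (q0, 2, L) → [q0]□2222222222000202
Step 13: δ(q0, □) = (q0, 2, L) → [q0]□22222222222000202
Step 14: δ(q0, □) = (q0, 2, L) → [q0]□222222222222000202
Step 15: δ(q0, □) = (q0, 2, L) → [q0]□2222222222222000202
Step 16: δ(q0, □) = (q0, 2, L) → [q0]□22222222222222000202

The machine has not reached a halting state after 16 steps.
The machine did not halt within the 16-step bound.

Answer: No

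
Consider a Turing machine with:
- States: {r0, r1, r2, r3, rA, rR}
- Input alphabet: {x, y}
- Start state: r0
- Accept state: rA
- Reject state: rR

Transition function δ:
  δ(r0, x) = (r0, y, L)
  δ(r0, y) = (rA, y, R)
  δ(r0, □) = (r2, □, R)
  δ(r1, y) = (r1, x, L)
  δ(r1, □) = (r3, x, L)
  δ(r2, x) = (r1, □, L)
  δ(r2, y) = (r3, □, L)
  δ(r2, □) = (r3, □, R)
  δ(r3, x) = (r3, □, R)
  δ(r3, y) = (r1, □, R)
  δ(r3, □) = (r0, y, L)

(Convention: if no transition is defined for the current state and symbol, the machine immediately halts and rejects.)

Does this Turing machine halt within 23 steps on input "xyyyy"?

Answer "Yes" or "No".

Execution trace:
Initial: [r0]xyyyy
Step 1: δ(r0, x) = (r0, y, L) → [r0]□yyyyy
Step 2: δ(r0, □) = (r2, □, R) → □[r2]yyyyy
Step 3: δ(r2, y) = (r3, □, L) → [r3]□□yyyy
Step 4: δ(r3, □) = (r0, y, L) → [r0]□y□yyyy
Step 5: δ(r0, □) = (r2, □, R) → □[r2]y□yyyy
Step 6: δ(r2, y) = (r3, □, L) → [r3]□□□yyyy
Step 7: δ(r3, □) = (r0, y, L) → [r0]□y□□yyyy
Step 8: δ(r0, □) = (r2, □, R) → □[r2]y□□yyyy
Step 9: δ(r2, y) = (r3, □, L) → [r3]□□□□yyyy
Step 10: δ(r3, □) = (r0, y, L) → [r0]□y□□□yyyy
Step 11: δ(r0, □) = (r2, □, R) → □[r2]y□□□yyyy
Step 12: δ(r2, y) = (r3, □, L) → [r3]□□□□□yyyy
Step 13: δ(r3, □) = (r0, y, L) → [r0]□y□□□□yyyy
Step 14: δ(r0, □) = (r2, □, R) → □[r2]y□□□□yyyy
Step 15: δ(r2, y) = (r3, □, L) → [r3]□□□□□□yyyy
Step 16: δ(r3, □) = (r0, y, L) → [r0]□y□□□□□yyyy
Step 17: δ(r0, □) = (r2, □, R) → □[r2]y□□□□□yyyy
Step 18: δ(r2, y) = (r3, □, L) → [r3]□□□□□□□yyyy
Step 19: δ(r3, □) = (r0, y, L) → [r0]□y□□□□□□yyyy
Step 20: δ(r0, □) = (r2, □, R) → □[r2]y□□□□□□yyyy
Step 21: δ(r2, y) = (r3, □, L) → [r3]□□□□□□□□yyyy
Step 22: δ(r3, □) = (r0, y, L) → [r0]□y□□□□□□□yyyy
Step 23: δ(r0, □) = (r2, □, R) → □[r2]y□□□□□□□yyyy

The machine has not reached a halting state after 23 steps.
The machine did not halt within the 23-step bound.

Answer: No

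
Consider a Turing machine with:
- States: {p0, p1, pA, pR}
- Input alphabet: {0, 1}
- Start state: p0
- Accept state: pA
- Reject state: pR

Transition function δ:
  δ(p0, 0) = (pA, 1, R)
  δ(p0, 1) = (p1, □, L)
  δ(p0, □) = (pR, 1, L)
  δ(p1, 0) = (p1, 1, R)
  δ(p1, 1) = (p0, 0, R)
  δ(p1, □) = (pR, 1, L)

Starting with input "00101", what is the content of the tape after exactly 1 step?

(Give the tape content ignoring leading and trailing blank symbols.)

Execution trace:
Initial: [p0]00101
Step 1: δ(p0, 0) = (pA, 1, R) → 1[pA]0101

The machine reaches the accept state pA and halts.

After 1 step, the tape (ignoring leading/trailing blanks) is: 10101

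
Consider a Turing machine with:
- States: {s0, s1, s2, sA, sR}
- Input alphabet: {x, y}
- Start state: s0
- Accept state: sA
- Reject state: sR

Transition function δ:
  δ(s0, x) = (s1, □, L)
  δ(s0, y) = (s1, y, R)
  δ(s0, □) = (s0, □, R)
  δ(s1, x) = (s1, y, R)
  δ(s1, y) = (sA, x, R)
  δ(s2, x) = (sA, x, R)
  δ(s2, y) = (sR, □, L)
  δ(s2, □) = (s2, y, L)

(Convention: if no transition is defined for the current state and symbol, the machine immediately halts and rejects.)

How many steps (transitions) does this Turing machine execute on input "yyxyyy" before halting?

Execution trace:
Initial: [s0]yyxyyy
Step 1: δ(s0, y) = (s1, y, R) → y[s1]yxyyy
Step 2: δ(s1, y) = (sA, x, R) → yx[sA]xyyy

The machine reaches the accept state sA and halts.

The machine executed 2 steps before halting.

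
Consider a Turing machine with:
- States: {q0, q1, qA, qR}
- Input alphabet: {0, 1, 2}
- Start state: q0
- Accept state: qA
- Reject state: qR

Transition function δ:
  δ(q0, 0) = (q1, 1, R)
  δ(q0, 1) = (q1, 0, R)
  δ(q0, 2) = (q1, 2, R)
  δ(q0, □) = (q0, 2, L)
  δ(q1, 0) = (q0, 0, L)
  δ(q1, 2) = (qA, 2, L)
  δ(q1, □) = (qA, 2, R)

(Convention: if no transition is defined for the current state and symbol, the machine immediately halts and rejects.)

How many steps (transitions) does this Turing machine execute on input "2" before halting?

Execution trace:
Initial: [q0]2
Step 1: δ(q0, 2) = (q1, 2, R) → 2[q1]□
Step 2: δ(q1, □) = (qA, 2, R) → 22[qA]□

The machine reaches the accept state qA and halts.

The machine executed 2 steps before halting.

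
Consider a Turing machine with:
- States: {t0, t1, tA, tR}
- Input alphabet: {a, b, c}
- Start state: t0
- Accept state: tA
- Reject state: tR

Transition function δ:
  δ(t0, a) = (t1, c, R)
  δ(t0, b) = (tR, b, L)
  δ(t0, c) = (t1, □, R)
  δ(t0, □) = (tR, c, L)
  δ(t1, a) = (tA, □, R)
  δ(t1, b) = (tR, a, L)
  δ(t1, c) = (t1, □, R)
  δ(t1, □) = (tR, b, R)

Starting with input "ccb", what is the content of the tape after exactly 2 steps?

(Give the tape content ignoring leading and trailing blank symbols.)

Execution trace:
Initial: [t0]ccb
Step 1: δ(t0, c) = (t1, □, R) → □[t1]cb
Step 2: δ(t1, c) = (t1, □, R) → □□[t1]b

After 2 steps, the tape (ignoring leading/trailing blanks) is: b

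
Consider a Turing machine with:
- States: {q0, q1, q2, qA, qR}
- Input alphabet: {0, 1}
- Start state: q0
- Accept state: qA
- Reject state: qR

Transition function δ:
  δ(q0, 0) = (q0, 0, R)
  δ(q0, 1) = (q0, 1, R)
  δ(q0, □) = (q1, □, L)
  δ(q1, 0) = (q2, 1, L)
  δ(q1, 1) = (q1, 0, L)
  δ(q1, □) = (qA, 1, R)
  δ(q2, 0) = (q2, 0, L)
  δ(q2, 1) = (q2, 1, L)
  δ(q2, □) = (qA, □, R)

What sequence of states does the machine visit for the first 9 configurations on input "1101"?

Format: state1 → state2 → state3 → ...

Execution trace:
Initial: [q0]1101
Step 1: δ(q0, 1) = (q0, 1, R) → 1[q0]101
Step 2: δ(q0, 1) = (q0, 1, R) → 11[q0]01
Step 3: δ(q0, 0) = (q0, 0, R) → 110[q0]1
Step 4: δ(q0, 1) = (q0, 1, R) → 1101[q0]□
Step 5: δ(q0, □) = (q1, □, L) → 110[q1]1□
Step 6: δ(q1, 1) = (q1, 0, L) → 11[q1]00□
Step 7: δ(q1, 0) = (q2, 1, L) → 1[q2]110□
Step 8: δ(q2, 1) = (q2, 1, L) → [q2]1110□

State sequence: q0 → q0 → q0 → q0 → q0 → q1 → q1 → q2 → q2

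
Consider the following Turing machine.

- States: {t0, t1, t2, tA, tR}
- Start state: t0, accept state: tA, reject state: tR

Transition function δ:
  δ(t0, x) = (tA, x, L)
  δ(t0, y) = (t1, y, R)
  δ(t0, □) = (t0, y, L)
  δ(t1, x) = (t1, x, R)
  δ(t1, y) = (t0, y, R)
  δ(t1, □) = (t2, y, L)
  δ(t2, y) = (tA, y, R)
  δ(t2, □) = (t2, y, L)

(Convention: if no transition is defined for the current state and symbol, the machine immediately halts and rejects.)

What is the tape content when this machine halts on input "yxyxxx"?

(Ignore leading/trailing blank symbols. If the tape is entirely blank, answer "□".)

Execution trace:
Initial: [t0]yxyxxx
Step 1: δ(t0, y) = (t1, y, R) → y[t1]xyxxx
Step 2: δ(t1, x) = (t1, x, R) → yx[t1]yxxx
Step 3: δ(t1, y) = (t0, y, R) → yxy[t0]xxx
Step 4: δ(t0, x) = (tA, x, L) → yx[tA]yxxx

The machine reaches the accept state tA and halts.

Final tape (ignoring leading/trailing blanks): yxyxxx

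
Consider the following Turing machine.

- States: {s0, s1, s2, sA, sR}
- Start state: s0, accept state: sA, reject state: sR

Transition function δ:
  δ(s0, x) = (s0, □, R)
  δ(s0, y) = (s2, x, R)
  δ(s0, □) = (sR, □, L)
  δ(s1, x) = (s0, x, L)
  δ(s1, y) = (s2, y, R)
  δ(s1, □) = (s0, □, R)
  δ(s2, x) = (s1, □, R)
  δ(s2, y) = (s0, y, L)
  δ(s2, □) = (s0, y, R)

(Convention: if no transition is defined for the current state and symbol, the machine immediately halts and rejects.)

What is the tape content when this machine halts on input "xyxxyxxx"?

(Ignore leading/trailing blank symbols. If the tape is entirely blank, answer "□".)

Execution trace:
Initial: [s0]xyxxyxxx
Step 1: δ(s0, x) = (s0, □, R) → □[s0]yxxyxxx
Step 2: δ(s0, y) = (s2, x, R) → □x[s2]xxyxxx
Step 3: δ(s2, x) = (s1, □, R) → □x□[s1]xyxxx
Step 4: δ(s1, x) = (s0, x, L) → □x[s0]□xyxxx
Step 5: δ(s0, □) = (sR, □, L) → □[sR]x□xyxxx

The machine reaches the reject state sR and halts.

Final tape (ignoring leading/trailing blanks): x□xyxxx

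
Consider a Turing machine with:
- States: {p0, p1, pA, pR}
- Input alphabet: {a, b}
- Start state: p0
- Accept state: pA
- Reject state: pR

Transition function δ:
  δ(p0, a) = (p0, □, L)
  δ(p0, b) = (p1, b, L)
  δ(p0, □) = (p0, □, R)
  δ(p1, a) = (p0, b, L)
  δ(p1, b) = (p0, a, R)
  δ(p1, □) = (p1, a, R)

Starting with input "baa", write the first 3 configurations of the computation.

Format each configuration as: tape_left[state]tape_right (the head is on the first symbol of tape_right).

Transitions applied:
Step 1: δ(p0, b) = (p1, b, L)
Step 2: δ(p1, □) = (p1, a, R)

The first 3 configurations are:
[p0]baa ⊢ [p1]□baa ⊢ a[p1]baa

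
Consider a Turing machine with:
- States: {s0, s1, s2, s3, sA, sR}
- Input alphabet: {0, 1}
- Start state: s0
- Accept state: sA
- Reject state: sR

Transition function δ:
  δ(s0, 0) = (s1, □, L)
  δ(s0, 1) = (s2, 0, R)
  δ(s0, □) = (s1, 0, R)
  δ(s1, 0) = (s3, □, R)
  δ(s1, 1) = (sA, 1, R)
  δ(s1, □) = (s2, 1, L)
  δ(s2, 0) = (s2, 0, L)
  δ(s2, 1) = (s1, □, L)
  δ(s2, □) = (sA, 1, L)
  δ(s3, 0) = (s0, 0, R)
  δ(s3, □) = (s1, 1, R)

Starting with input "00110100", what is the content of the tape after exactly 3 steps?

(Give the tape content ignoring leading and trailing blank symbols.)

Execution trace:
Initial: [s0]00110100
Step 1: δ(s0, 0) = (s1, □, L) → [s1]□□0110100
Step 2: δ(s1, □) = (s2, 1, L) → [s2]□1□0110100
Step 3: δ(s2, □) = (sA, 1, L) → [sA]□11□0110100

The machine reaches the accept state sA and halts.

After 3 steps, the tape (ignoring leading/trailing blanks) is: 11□0110100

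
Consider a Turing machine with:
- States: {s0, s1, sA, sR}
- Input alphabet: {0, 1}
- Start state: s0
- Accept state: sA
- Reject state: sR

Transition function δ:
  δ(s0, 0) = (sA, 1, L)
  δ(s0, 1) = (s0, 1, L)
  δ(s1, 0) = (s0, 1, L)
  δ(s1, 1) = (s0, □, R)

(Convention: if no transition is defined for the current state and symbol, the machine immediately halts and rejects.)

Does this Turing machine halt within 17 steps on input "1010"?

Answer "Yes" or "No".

Execution trace:
Initial: [s0]1010
Step 1: δ(s0, 1) = (s0, 1, L) → [s0]□1010

No transition is defined for δ(s0, □). By convention the machine halts and rejects.
The machine halted after 1 step (within the 17-step bound).

Answer: Yes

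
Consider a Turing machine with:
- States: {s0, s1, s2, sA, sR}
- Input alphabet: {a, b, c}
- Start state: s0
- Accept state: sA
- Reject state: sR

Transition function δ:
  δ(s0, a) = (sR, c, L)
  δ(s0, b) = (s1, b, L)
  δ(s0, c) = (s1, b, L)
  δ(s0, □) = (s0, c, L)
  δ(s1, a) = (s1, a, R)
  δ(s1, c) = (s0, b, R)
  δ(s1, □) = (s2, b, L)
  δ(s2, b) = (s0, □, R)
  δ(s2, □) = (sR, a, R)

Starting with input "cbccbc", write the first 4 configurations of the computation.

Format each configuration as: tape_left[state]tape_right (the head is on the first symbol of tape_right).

Transitions applied:
Step 1: δ(s0, c) = (s1, b, L)
Step 2: δ(s1, □) = (s2, b, L)
Step 3: δ(s2, □) = (sR, a, R)

The first 4 configurations are:
[s0]cbccbc ⊢ [s1]□bbccbc ⊢ [s2]□bbbccbc ⊢ a[sR]bbbccbc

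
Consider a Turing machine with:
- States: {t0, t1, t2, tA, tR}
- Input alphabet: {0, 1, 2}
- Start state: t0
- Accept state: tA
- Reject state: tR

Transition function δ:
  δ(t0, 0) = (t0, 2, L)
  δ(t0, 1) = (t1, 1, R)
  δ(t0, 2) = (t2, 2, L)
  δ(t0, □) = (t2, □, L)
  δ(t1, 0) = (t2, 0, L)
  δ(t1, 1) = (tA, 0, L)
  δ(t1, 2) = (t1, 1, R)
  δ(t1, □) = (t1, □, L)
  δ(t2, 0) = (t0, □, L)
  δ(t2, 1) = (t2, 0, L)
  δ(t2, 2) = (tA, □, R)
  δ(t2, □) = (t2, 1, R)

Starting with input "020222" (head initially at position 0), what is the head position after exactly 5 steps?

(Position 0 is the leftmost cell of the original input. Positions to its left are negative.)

Execution trace (head position shown):
Step 0: [t0]020222  (head at position 0)
Step 1: move left → [t0]□220222  (head at position -1)
Step 2: move left → [t2]□□220222  (head at position -2)
Step 3: move right → 1[t2]□220222  (head at position -1)
Step 4: move right → 11[t2]220222  (head at position 0)
Step 5: move right → 11□[tA]20222  (head at position 1)

After 5 steps, the head is at position 1.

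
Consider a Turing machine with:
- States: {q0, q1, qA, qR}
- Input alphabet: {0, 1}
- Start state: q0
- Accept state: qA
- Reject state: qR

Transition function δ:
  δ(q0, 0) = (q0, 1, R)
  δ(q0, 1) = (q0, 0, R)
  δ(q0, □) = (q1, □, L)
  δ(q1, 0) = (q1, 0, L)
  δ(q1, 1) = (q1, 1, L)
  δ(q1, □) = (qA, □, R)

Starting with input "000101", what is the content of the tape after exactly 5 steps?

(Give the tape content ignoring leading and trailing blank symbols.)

Execution trace:
Initial: [q0]000101
Step 1: δ(q0, 0) = (q0, 1, R) → 1[q0]00101
Step 2: δ(q0, 0) = (q0, 1, R) → 11[q0]0101
Step 3: δ(q0, 0) = (q0, 1, R) → 111[q0]101
Step 4: δ(q0, 1) = (q0, 0, R) → 1110[q0]01
Step 5: δ(q0, 0) = (q0, 1, R) → 11101[q0]1

After 5 steps, the tape (ignoring leading/trailing blanks) is: 111011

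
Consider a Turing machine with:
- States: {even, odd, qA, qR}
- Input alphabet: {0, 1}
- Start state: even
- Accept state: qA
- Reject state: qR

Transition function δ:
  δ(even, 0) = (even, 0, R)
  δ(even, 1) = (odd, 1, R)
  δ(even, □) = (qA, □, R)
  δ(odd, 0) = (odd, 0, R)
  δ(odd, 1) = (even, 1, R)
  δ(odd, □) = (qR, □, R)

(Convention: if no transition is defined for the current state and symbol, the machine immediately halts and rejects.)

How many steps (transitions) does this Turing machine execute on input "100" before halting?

Execution trace:
Initial: [even]100
Step 1: δ(even, 1) = (odd, 1, R) → 1[odd]00
Step 2: δ(odd, 0) = (odd, 0, R) → 10[odd]0
Step 3: δ(odd, 0) = (odd, 0, R) → 100[odd]□
Step 4: δ(odd, □) = (qR, □, R) → 100□[qR]□

The machine reaches the reject state qR and halts.

The machine executed 4 steps before halting.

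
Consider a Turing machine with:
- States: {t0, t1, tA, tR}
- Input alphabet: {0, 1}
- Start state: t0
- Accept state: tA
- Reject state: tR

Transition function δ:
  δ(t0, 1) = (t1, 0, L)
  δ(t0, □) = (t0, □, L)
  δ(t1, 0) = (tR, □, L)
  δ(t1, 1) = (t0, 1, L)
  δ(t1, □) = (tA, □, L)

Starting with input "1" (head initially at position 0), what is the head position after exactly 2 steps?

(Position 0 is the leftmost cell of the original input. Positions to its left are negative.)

Execution trace (head position shown):
Step 0: [t0]1  (head at position 0)
Step 1: move left → [t1]□0  (head at position -1)
Step 2: move left → [tA]□□0  (head at position -2)

After 2 steps, the head is at position -2.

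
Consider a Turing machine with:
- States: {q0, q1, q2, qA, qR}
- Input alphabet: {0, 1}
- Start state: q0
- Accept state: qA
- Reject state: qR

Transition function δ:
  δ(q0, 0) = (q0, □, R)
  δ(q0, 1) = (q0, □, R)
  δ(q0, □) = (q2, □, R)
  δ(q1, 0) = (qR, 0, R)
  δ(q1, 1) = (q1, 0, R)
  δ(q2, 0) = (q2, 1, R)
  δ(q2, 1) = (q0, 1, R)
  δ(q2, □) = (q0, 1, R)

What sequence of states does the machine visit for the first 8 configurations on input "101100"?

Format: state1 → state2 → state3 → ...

Execution trace:
Initial: [q0]101100
Step 1: δ(q0, 1) = (q0, □, R) → □[q0]01100
Step 2: δ(q0, 0) = (q0, □, R) → □□[q0]1100
Step 3: δ(q0, 1) = (q0, □, R) → □□□[q0]100
Step 4: δ(q0, 1) = (q0, □, R) → □□□□[q0]00
Step 5: δ(q0, 0) = (q0, □, R) → □□□□□[q0]0
Step 6: δ(q0, 0) = (q0, □, R) → □□□□□□[q0]□
Step 7: δ(q0, □) = (q2, □, R) → □□□□□□□[q2]□

State sequence: q0 → q0 → q0 → q0 → q0 → q0 → q0 → q2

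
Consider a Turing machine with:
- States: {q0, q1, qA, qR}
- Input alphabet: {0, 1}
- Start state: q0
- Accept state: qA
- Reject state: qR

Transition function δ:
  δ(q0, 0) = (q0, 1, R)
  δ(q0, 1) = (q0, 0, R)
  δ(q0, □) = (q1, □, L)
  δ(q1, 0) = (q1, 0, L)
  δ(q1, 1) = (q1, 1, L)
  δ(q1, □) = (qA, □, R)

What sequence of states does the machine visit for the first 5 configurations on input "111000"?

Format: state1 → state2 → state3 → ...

Execution trace:
Initial: [q0]111000
Step 1: δ(q0, 1) = (q0, 0, R) → 0[q0]11000
Step 2: δ(q0, 1) = (q0, 0, R) → 00[q0]1000
Step 3: δ(q0, 1) = (q0, 0, R) → 000[q0]000
Step 4: δ(q0, 0) = (q0, 1, R) → 0001[q0]00

State sequence: q0 → q0 → q0 → q0 → q0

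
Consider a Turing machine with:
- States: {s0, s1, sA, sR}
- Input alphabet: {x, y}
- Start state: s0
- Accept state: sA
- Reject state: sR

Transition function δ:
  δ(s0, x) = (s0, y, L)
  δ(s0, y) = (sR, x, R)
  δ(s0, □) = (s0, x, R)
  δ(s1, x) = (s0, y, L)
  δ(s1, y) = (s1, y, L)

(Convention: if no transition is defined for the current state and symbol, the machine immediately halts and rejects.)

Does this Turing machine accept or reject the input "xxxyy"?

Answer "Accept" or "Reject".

Execution trace:
Initial: [s0]xxxyy
Step 1: δ(s0, x) = (s0, y, L) → [s0]□yxxyy
Step 2: δ(s0, □) = (s0, x, R) → x[s0]yxxyy
Step 3: δ(s0, y) = (sR, x, R) → xx[sR]xxyy

The machine reaches the reject state sR and halts.

Answer: Reject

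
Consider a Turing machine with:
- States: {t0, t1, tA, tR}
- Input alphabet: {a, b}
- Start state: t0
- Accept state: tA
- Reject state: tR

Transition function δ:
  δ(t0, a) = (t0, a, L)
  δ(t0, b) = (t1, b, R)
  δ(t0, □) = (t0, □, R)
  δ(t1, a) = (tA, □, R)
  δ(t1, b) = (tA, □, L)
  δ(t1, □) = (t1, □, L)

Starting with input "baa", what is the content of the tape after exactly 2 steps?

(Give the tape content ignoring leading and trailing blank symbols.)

Execution trace:
Initial: [t0]baa
Step 1: δ(t0, b) = (t1, b, R) → b[t1]aa
Step 2: δ(t1, a) = (tA, □, R) → b□[tA]a

The machine reaches the accept state tA and halts.

After 2 steps, the tape (ignoring leading/trailing blanks) is: b□a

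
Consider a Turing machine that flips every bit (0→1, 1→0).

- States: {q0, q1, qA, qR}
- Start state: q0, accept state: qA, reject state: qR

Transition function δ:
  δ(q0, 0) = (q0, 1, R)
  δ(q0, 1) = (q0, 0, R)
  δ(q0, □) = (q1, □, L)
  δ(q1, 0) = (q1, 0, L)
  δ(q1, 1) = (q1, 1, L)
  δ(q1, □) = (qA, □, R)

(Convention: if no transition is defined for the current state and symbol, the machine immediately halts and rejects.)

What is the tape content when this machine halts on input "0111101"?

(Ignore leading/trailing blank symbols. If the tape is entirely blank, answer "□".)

Execution trace:
Initial: [q0]0111101
Step 1: δ(q0, 0) = (q0, 1, R) → 1[q0]111101
Step 2: δ(q0, 1) = (q0, 0, R) → 10[q0]11101
Step 3: δ(q0, 1) = (q0, 0, R) → 100[q0]1101
Step 4: δ(q0, 1) = (q0, 0, R) → 1000[q0]101
Step 5: δ(q0, 1) = (q0, 0, R) → 10000[q0]01
Step 6: δ(q0, 0) = (q0, 1, R) → 100001[q0]1
Step 7: δ(q0, 1) = (q0, 0, R) → 1000010[q0]□
Step 8: δ(q0, □) = (q1, □, L) → 100001[q1]0□
Step 9: δ(q1, 0) = (q1, 0, L) → 10000[q1]10□
Step 10: δ(q1, 1) = (q1, 1, L) → 1000[q1]010□
Step 11: δ(q1, 0) = (q1, 0, L) → 100[q1]0010□
Step 12: δ(q1, 0) = (q1, 0, L) → 10[q1]00010□
Step 13: δ(q1, 0) = (q1, 0, L) → 1[q1]000010□
Step 14: δ(q1, 0) = (q1, 0, L) → [q1]1000010□
Step 15: δ(q1, 1) = (q1, 1, L) → [q1]□1000010□
Step 16: δ(q1, □) = (qA, □, R) → □[qA]1000010□

The machine reaches the accept state qA and halts.

Final tape (ignoring leading/trailing blanks): 1000010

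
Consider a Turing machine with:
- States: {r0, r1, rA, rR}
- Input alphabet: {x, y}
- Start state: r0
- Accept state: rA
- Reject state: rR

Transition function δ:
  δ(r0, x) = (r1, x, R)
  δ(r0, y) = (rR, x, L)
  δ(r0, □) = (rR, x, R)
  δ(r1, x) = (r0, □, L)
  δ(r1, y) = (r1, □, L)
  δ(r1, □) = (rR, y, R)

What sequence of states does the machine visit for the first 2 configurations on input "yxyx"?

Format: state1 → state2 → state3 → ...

Execution trace:
Initial: [r0]yxyx
Step 1: δ(r0, y) = (rR, x, L) → [rR]□xxyx

The machine reaches the reject state rR and halts.

State sequence: r0 → rR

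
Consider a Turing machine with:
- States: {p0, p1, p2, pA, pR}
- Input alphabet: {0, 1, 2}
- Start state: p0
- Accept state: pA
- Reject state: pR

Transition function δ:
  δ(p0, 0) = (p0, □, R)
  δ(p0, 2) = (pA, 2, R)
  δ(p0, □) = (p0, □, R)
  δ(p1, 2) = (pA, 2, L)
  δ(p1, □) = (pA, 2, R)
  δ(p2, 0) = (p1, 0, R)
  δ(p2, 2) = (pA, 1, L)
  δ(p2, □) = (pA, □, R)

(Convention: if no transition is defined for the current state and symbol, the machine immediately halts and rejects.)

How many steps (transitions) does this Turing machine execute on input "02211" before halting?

Execution trace:
Initial: [p0]02211
Step 1: δ(p0, 0) = (p0, □, R) → □[p0]2211
Step 2: δ(p0, 2) = (pA, 2, R) → □2[pA]211

The machine reaches the accept state pA and halts.

The machine executed 2 steps before halting.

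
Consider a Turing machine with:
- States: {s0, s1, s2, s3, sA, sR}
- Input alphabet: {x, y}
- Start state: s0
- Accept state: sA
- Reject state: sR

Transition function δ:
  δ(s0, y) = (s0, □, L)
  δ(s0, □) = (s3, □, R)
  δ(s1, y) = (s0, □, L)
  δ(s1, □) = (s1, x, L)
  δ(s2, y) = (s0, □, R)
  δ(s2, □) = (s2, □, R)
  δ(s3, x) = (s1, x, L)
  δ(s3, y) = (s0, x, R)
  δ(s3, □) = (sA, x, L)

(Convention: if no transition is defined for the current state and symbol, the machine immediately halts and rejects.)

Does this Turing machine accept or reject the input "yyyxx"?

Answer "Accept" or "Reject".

Execution trace:
Initial: [s0]yyyxx
Step 1: δ(s0, y) = (s0, □, L) → [s0]□□yyxx
Step 2: δ(s0, □) = (s3, □, R) → □[s3]□yyxx
Step 3: δ(s3, □) = (sA, x, L) → [sA]□xyyxx

The machine reaches the accept state sA and halts.

Answer: Accept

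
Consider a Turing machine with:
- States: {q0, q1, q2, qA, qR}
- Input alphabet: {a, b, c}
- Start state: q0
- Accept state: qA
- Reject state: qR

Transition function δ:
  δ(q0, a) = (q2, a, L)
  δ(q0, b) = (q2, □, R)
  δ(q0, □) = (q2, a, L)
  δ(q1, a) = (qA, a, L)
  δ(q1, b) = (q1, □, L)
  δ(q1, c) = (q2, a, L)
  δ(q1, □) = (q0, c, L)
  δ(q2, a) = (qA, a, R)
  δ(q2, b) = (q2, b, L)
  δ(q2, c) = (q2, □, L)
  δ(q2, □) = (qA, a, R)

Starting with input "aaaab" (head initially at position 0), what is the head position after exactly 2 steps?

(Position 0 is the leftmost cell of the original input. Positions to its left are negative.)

Execution trace (head position shown):
Step 0: [q0]aaaab  (head at position 0)
Step 1: move left → [q2]□aaaab  (head at position -1)
Step 2: move right → a[qA]aaaab  (head at position 0)

After 2 steps, the head is at position 0.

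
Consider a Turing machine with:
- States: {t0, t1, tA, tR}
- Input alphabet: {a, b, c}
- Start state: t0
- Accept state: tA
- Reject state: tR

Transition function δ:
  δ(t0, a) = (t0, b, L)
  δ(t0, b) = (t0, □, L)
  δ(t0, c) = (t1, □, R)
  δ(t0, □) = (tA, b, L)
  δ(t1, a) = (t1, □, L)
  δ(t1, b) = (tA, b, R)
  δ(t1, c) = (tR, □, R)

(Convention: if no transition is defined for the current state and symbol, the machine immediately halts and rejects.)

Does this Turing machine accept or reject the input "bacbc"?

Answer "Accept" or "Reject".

Execution trace:
Initial: [t0]bacbc
Step 1: δ(t0, b) = (t0, □, L) → [t0]□□acbc
Step 2: δ(t0, □) = (tA, b, L) → [tA]□b□acbc

The machine reaches the accept state tA and halts.

Answer: Accept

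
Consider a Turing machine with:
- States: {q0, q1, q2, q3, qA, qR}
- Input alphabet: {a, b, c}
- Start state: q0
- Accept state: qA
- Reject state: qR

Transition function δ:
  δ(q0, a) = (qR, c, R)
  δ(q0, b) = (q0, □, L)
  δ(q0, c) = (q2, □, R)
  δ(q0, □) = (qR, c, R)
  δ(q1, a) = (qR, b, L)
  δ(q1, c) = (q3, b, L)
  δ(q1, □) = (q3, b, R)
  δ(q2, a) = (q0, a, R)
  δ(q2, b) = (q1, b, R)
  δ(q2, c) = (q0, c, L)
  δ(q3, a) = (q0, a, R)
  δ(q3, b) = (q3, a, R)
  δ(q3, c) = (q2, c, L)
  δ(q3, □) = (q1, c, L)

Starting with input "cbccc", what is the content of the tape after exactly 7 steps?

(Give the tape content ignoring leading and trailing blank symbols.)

Execution trace:
Initial: [q0]cbccc
Step 1: δ(q0, c) = (q2, □, R) → □[q2]bccc
Step 2: δ(q2, b) = (q1, b, R) → □b[q1]ccc
Step 3: δ(q1, c) = (q3, b, L) → □[q3]bbcc
Step 4: δ(q3, b) = (q3, a, R) → □a[q3]bcc
Step 5: δ(q3, b) = (q3, a, R) → □aa[q3]cc
Step 6: δ(q3, c) = (q2, c, L) → □a[q2]acc
Step 7: δ(q2, a) = (q0, a, R) → □aa[q0]cc

After 7 steps, the tape (ignoring leading/trailing blanks) is: aacc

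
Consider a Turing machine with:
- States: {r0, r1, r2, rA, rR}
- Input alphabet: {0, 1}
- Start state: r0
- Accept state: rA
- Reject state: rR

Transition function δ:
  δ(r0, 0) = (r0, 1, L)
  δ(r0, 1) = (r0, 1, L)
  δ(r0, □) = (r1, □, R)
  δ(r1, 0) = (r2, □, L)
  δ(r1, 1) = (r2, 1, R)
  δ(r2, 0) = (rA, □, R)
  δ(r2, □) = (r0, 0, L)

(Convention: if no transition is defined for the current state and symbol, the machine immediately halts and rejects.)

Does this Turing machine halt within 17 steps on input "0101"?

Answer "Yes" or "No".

Execution trace:
Initial: [r0]0101
Step 1: δ(r0, 0) = (r0, 1, L) → [r0]□1101
Step 2: δ(r0, □) = (r1, □, R) → □[r1]1101
Step 3: δ(r1, 1) = (r2, 1, R) → □1[r2]101

No transition is defined for δ(r2, 1). By convention the machine halts and rejects.
The machine halted after 3 steps (within the 17-step bound).

Answer: Yes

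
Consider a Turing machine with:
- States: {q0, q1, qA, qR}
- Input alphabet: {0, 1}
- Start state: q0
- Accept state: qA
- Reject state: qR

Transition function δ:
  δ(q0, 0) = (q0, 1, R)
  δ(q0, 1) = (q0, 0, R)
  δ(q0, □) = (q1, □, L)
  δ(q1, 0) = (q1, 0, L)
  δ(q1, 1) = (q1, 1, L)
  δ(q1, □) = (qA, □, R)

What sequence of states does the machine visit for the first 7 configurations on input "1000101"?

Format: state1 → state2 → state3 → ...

Execution trace:
Initial: [q0]1000101
Step 1: δ(q0, 1) = (q0, 0, R) → 0[q0]000101
Step 2: δ(q0, 0) = (q0, 1, R) → 01[q0]00101
Step 3: δ(q0, 0) = (q0, 1, R) → 011[q0]0101
Step 4: δ(q0, 0) = (q0, 1, R) → 0111[q0]101
Step 5: δ(q0, 1) = (q0, 0, R) → 01110[q0]01
Step 6: δ(q0, 0) = (q0, 1, R) → 011101[q0]1

State sequence: q0 → q0 → q0 → q0 → q0 → q0 → q0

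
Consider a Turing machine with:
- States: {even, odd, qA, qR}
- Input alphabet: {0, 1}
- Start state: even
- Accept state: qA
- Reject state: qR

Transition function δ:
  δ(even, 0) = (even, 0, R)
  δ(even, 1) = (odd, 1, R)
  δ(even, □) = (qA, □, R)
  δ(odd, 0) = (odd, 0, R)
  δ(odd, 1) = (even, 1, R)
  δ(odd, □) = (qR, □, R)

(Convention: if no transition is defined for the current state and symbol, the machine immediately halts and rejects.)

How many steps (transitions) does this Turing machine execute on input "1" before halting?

Execution trace:
Initial: [even]1
Step 1: δ(even, 1) = (odd, 1, R) → 1[odd]□
Step 2: δ(odd, □) = (qR, □, R) → 1□[qR]□

The machine reaches the reject state qR and halts.

The machine executed 2 steps before halting.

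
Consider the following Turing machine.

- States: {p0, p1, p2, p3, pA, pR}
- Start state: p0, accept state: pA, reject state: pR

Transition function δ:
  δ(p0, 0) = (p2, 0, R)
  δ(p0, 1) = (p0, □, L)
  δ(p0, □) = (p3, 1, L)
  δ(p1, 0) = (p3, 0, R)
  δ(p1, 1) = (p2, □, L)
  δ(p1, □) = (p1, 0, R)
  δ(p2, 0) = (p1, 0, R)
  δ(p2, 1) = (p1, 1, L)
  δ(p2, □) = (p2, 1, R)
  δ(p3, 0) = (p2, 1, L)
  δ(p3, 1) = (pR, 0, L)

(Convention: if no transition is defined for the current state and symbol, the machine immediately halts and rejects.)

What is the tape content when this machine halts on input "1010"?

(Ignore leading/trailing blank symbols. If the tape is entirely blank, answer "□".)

Execution trace:
Initial: [p0]1010
Step 1: δ(p0, 1) = (p0, □, L) → [p0]□□010
Step 2: δ(p0, □) = (p3, 1, L) → [p3]□1□010

No transition is defined for δ(p3, □). By convention the machine halts and rejects.

Final tape (ignoring leading/trailing blanks): 1□010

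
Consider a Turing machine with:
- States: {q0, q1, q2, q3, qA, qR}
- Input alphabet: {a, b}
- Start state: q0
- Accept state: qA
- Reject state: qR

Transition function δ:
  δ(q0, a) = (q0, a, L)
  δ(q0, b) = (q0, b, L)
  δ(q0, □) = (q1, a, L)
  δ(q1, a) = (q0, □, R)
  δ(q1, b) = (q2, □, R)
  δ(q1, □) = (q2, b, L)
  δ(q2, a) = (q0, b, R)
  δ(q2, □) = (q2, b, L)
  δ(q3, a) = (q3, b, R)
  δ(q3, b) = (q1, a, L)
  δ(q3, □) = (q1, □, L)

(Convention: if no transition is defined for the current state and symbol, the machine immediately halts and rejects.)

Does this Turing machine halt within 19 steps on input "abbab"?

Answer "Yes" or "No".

Execution trace:
Initial: [q0]abbab
Step 1: δ(q0, a) = (q0, a, L) → [q0]□abbab
Step 2: δ(q0, □) = (q1, a, L) → [q1]□aabbab
Step 3: δ(q1, □) = (q2, b, L) → [q2]□baabbab
Step 4: δ(q2, □) = (q2, b, L) → [q2]□bbaabbab
Step 5: δ(q2, □) = (q2, b, L) → [q2]□bbbaabbab
Step 6: δ(q2, □) = (q2, b, L) → [q2]□bbbbaabbab
Step 7: δ(q2, □) = (q2, b, L) → [q2]□bbbbbaabbab
Step 8: δ(q2, □) = (q2, b, L) → [q2]□bbbbbbaabbab
Step 9: δ(q2, □) = (q2, b, L) → [q2]□bbbbbbbaabbab
Step 10: δ(q2, □) = (q2, b, L) → [q2]□bbbbbbbbaabbab
Step 11: δ(q2, □) = (q2, b, L) → [q2]□bbbbbbbbbaabbab
Step 12: δ(q2, □) = (q2, b, L) → [q2]□bbbbbbbbbbaabbab
Step 13: δ(q2, □) = (q2, b, L) → [q2]□bbbbbbbbbbbaabbab
Step 14: δ(q2, □) = (q2, b, L) → [q2]□bbbbbbbbbbbbaabbab
Step 15: δ(q2, □) = (q2, b, L) → [q2]□bbbbbbbbbbbbbaabbab
Step 16: δ(q2, □) = (q2, b, L) → [q2]□bbbbbbbbbbbbbbaabbab
Step 17: δ(q2, □) = (q2, b, L) → [q2]□bbbbbbbbbbbbbbbaabbab
Step 18: δ(q2, □) = (q2, b, L) → [q2]□bbbbbbbbbbbbbbbbaabbab
Step 19: δ(q2, □) = (q2, b, L) → [q2]□bbbbbbbbbbbbbbbbbaabbab

The machine has not reached a halting state after 19 steps.
The machine did not halt within the 19-step bound.

Answer: No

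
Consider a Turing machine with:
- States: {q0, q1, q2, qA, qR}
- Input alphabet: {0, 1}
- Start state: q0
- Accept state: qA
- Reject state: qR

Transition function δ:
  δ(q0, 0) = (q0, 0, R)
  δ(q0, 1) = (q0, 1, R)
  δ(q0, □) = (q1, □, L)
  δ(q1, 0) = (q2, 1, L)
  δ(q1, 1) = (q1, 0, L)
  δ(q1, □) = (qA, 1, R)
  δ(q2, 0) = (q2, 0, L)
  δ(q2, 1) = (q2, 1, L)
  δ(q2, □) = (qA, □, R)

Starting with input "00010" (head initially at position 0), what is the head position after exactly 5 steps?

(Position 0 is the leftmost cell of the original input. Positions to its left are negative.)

Execution trace (head position shown):
Step 0: [q0]00010  (head at position 0)
Step 1: move right → 0[q0]0010  (head at position 1)
Step 2: move right → 00[q0]010  (head at position 2)
Step 3: move right → 000[q0]10  (head at position 3)
Step 4: move right → 0001[q0]0  (head at position 4)
Step 5: move right → 00010[q0]□  (head at position 5)

After 5 steps, the head is at position 5.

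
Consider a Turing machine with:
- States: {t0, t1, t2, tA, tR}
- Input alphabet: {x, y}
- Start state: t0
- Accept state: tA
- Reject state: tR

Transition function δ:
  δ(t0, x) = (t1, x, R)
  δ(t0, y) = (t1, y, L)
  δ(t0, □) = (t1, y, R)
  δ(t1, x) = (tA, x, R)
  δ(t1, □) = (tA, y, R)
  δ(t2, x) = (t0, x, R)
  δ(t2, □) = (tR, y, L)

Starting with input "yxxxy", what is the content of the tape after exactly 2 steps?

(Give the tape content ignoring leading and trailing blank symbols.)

Execution trace:
Initial: [t0]yxxxy
Step 1: δ(t0, y) = (t1, y, L) → [t1]□yxxxy
Step 2: δ(t1, □) = (tA, y, R) → y[tA]yxxxy

The machine reaches the accept state tA and halts.

After 2 steps, the tape (ignoring leading/trailing blanks) is: yyxxxy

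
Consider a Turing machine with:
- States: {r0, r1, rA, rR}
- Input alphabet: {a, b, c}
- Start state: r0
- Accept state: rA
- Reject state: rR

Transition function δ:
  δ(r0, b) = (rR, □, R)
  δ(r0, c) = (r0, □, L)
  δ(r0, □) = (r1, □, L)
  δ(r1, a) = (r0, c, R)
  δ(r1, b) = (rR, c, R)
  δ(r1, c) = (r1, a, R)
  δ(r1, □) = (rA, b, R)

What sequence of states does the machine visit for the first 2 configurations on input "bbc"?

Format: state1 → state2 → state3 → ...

Execution trace:
Initial: [r0]bbc
Step 1: δ(r0, b) = (rR, □, R) → □[rR]bc

The machine reaches the reject state rR and halts.

State sequence: r0 → rR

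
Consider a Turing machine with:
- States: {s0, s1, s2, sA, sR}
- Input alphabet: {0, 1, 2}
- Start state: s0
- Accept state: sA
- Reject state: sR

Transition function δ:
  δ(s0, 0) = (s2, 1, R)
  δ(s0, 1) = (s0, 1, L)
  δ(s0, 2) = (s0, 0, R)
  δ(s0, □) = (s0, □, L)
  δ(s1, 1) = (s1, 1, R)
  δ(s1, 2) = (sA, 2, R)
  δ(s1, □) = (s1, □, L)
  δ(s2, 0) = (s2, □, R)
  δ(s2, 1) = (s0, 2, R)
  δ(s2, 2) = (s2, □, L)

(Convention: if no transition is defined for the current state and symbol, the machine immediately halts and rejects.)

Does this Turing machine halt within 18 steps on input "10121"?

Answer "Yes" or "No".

Execution trace:
Initial: [s0]10121
Step 1: δ(s0, 1) = (s0, 1, L) → [s0]□10121
Step 2: δ(s0, □) = (s0, □, L) → [s0]□□10121
Step 3: δ(s0, □) = (s0, □, L) → [s0]□□□10121
Step 4: δ(s0, □) = (s0, □, L) → [s0]□□□□10121
Step 5: δ(s0, □) = (s0, □, L) → [s0]□□□□□10121
Step 6: δ(s0, □) = (s0, □, L) → [s0]□□□□□□10121
Step 7: δ(s0, □) = (s0, □, L) → [s0]□□□□□□□10121
Step 8: δ(s0, □) = (s0, □, L) → [s0]□□□□□□□□10121
Step 9: δ(s0, □) = (s0, □, L) → [s0]□□□□□□□□□10121
Step 10: δ(s0, □) = (s0, □, L) → [s0]□□□□□□□□□□10121
Step 11: δ(s0, □) = (s0, □, L) → [s0]□□□□□□□□□□□10121
Step 12: δ(s0, □) = (s0, □, L) → [s0]□□□□□□□□□□□□10121
Step 13: δ(s0, □) = (s0, □, L) → [s0]□□□□□□□□□□□□□10121
Step 14: δ(s0, □) = (s0, □, L) → [s0]□□□□□□□□□□□□□□10121
Step 15: δ(s0, □) = (s0, □, L) → [s0]□□□□□□□□□□□□□□□10121
Step 16: δ(s0, □) = (s0, □, L) → [s0]□□□□□□□□□□□□□□□□10121
Step 17: δ(s0, □) = (s0, □, L) → [s0]□□□□□□□□□□□□□□□□□10121
Step 18: δ(s0, □) = (s0, □, L) → [s0]□□□□□□□□□□□□□□□□□□10121

The machine has not reached a halting state after 18 steps.
The machine did not halt within the 18-step bound.

Answer: No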